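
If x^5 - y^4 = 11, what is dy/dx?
Take d/dx of both sides. Since y is implicitly a function of x, the chain rule attaches a y' = dy/dx factor whenever we differentiate through y.

Set F(x, y) = (left side) − (right side), so the curve is F = 0. Differentiating each term of F:
  d/dx[x^5] = 5x^4
  d/dx[-y^4] = -4y^3·y'
  d/dx[-11] = 0

Collecting, the y'-free part is the partial derivative in x and the y' coefficient is the partial derivative in y:
  ∂F/∂x = 5x^4
  ∂F/∂y = -4y^3

so d/dx[F(x, y(x))] = ∂F/∂x + (∂F/∂y)·y' = 0. Rearranging,
  dy/dx = -(∂F/∂x)/(∂F/∂y) = -(5x^4)/(-4y^3) = 5x^4/(4y^3)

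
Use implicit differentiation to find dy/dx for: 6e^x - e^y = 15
Apply d/dx to both sides, remembering that y depends on x. Each occurrence of y therefore brings in a y' = dy/dx via the chain rule.

With F(x, y) equal to the left-hand side minus the right, differentiate F term by term:
  d/dx[6e^(x)] = 6e^(x)
  d/dx[-e^(y)] = -y'·e^(y)
  d/dx[-15] = 0
Adding these up, d/dx[F] = 0 becomes
  (6e^(x)) + (-e^(y))·y' = 0,
so isolating y',
  dy/dx = -(6e^(x))/(-e^(y)) = 6e^(x - y)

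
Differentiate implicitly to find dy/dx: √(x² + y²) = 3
Differentiate the relation implicitly: treat y = y(x) and apply the chain rule, so every y-derivative picks up a y' = dy/dx factor.

With everything moved to the left-hand side, differentiate term by term:
  d/dx[√(x^2 + y^2)] = (x + y·y')/√(x^2 + y^2)
  d/dx[-3] = 0

Separating the contributions that come from x directly and those that come through y:
  without y':      x/√(x^2 + y^2)
  multiplying y':  y/√(x^2 + y^2)

so (x/√(x^2 + y^2)) + (y/√(x^2 + y^2))·y' = 0, and therefore
  dy/dx = -(x/√(x^2 + y^2))/(y/√(x^2 + y^2)) = -x/y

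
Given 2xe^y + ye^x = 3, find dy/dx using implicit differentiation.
Take d/dx of both sides. Since y is implicitly a function of x, the chain rule attaches a y' = dy/dx factor whenever we differentiate through y.

Set F(x, y) = (left side) − (right side), so the curve is F = 0. Differentiating each term of F:
  d/dx[2x·e^(y)] = 2x·y'·e^(y) + 2e^(y)
  d/dx[y·e^(x)] = y·e^(x) + y'·e^(x)
  d/dx[-3] = 0

Collecting, the y'-free part is the partial derivative in x and the y' coefficient is the partial derivative in y:
  ∂F/∂x = y·e^(x) + 2e^(y)
  ∂F/∂y = 2x·e^(y) + e^(x)

so d/dx[F(x, y(x))] = ∂F/∂x + (∂F/∂y)·y' = 0. Rearranging,
  dy/dx = -(∂F/∂x)/(∂F/∂y) = -(y·e^(x) + 2e^(y))/(2x·e^(y) + e^(x)) = (-y·e^(x) - 2e^(y))/(2x·e^(y) + e^(x))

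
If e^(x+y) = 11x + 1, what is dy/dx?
Differentiate the relation implicitly: treat y = y(x) and apply the chain rule, so every y-derivative picks up a y' = dy/dx factor.

With everything moved to the left-hand side, differentiate term by term:
  d/dx[-11x] = -11
  d/dx[e^(x + y)] = (y' + 1)·e^(x + y)
  d/dx[-1] = 0

Separating the contributions that come from x directly and those that come through y:
  without y':      e^(x + y) - 11
  multiplying y':  e^(x + y)

so (e^(x + y) - 11) + (e^(x + y))·y' = 0, and therefore
  dy/dx = -(e^(x + y) - 11)/(e^(x + y)) = 11e^(-x - y) - 1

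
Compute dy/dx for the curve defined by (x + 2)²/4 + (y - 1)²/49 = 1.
Take d/dx of both sides. Since y is implicitly a function of x, the chain rule attaches a y' = dy/dx factor whenever we differentiate through y.

Set F(x, y) = (left side) − (right side), so the curve is F = 0. Differentiating each term of F:
  d/dx[(x + 2)^2/4] = x/2 + 1
  d/dx[(y - 1)^2/49] = 2·y'(y - 1)/49
  d/dx[-1] = 0

Collecting, the y'-free part is the partial derivative in x and the y' coefficient is the partial derivative in y:
  ∂F/∂x = x/2 + 1
  ∂F/∂y = 2y/49 - 2/49

so d/dx[F(x, y(x))] = ∂F/∂x + (∂F/∂y)·y' = 0. Rearranging,
  dy/dx = -(∂F/∂x)/(∂F/∂y) = -(x/2 + 1)/(2y/49 - 2/49)
        = -((x + 2)/2)/(2(y - 1)/49) = 49(-x - 2)/(4(y - 1))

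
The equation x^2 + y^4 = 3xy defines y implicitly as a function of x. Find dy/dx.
Differentiate the relation implicitly: treat y = y(x) and apply the chain rule, so every y-derivative picks up a y' = dy/dx factor.

With everything moved to the left-hand side, differentiate term by term:
  d/dx[x^2] = 2x
  d/dx[-3xy] = -3x·y' - 3y
  d/dx[y^4] = 4y^3·y'

Separating the contributions that come from x directly and those that come through y:
  without y':      2x - 3y
  multiplying y':  -3x + 4y^3

so (2x - 3y) + (-3x + 4y^3)·y' = 0, and therefore
  dy/dx = -(2x - 3y)/(-3x + 4y^3) = (2x - 3y)/(3x - 4y^3)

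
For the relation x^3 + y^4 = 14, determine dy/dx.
Take d/dx of both sides. Since y is implicitly a function of x, the chain rule attaches a y' = dy/dx factor whenever we differentiate through y.

Set F(x, y) = (left side) − (right side), so the curve is F = 0. Differentiating each term of F:
  d/dx[x^3] = 3x^2
  d/dx[y^4] = 4y^3·y'
  d/dx[-14] = 0

Collecting, the y'-free part is the partial derivative in x and the y' coefficient is the partial derivative in y:
  ∂F/∂x = 3x^2
  ∂F/∂y = 4y^3

so d/dx[F(x, y(x))] = ∂F/∂x + (∂F/∂y)·y' = 0. Rearranging,
  dy/dx = -(∂F/∂x)/(∂F/∂y) = -(3x^2)/(4y^3) = -3x^2/(4y^3)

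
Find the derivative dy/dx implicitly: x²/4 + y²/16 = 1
Differentiate both sides with respect to x, treating y as y(x). By the chain rule, any term containing y contributes a factor of y' = dy/dx when we differentiate it.

Move every term to one side and write the relation as F(x, y) = 0. Term by term,
  d/dx[x^2/4] = x/2
  d/dx[y^2/16] = y·y'/8
  d/dx[-1] = 0

The pieces without y' make up ∂F/∂x and the coefficient of y' is ∂F/∂y:
  ∂F/∂x = x/2,
  ∂F/∂y = y/8.

Since d/dx[F] = ∂F/∂x + (∂F/∂y)·y' = 0, solve for y':
  (∂F/∂y)·y' = -∂F/∂x
  dy/dx = -(∂F/∂x)/(∂F/∂y) = -(x/2)/(y/8) = -4x/y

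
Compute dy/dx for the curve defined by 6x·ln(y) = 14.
Take d/dx of both sides. Since y is implicitly a function of x, the chain rule attaches a y' = dy/dx factor whenever we differentiate through y.

Set F(x, y) = (left side) − (right side), so the curve is F = 0. Differentiating each term of F:
  d/dx[6x·ln(y)] = 6x·y'/y + 6ln(y)
  d/dx[-14] = 0

Collecting, the y'-free part is the partial derivative in x and the y' coefficient is the partial derivative in y:
  ∂F/∂x = 6ln(y)
  ∂F/∂y = 6x/y

so d/dx[F(x, y(x))] = ∂F/∂x + (∂F/∂y)·y' = 0. Rearranging,
  dy/dx = -(∂F/∂x)/(∂F/∂y) = -(6ln(y))/(6x/y) = -y·ln(y)/x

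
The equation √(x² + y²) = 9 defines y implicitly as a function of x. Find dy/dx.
Differentiate both sides with respect to x, treating y as y(x). By the chain rule, any term containing y contributes a factor of y' = dy/dx when we differentiate it.

Move every term to one side and write the relation as F(x, y) = 0. Term by term,
  d/dx[√(x^2 + y^2)] = (x + y·y')/√(x^2 + y^2)
  d/dx[-9] = 0

The pieces without y' make up ∂F/∂x and the coefficient of y' is ∂F/∂y:
  ∂F/∂x = x/√(x^2 + y^2),
  ∂F/∂y = y/√(x^2 + y^2).

Since d/dx[F] = ∂F/∂x + (∂F/∂y)·y' = 0, solve for y':
  (∂F/∂y)·y' = -∂F/∂x
  dy/dx = -(∂F/∂x)/(∂F/∂y) = -(x/√(x^2 + y^2))/(y/√(x^2 + y^2)) = -x/y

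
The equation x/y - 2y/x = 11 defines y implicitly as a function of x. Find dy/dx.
Take d/dx of both sides. Since y is implicitly a function of x, the chain rule attaches a y' = dy/dx factor whenever we differentiate through y.

Set F(x, y) = (left side) − (right side), so the curve is F = 0. Differentiating each term of F:
  d/dx[x/y] = -x·y'/y^2 + 1/y
  d/dx[-2y/x] = -2·y'/x + 2y/x^2
  d/dx[-11] = 0

Collecting, the y'-free part is the partial derivative in x and the y' coefficient is the partial derivative in y:
  ∂F/∂x = 1/y + 2y/x^2
  ∂F/∂y = -x/y^2 - 2/x

so d/dx[F(x, y(x))] = ∂F/∂x + (∂F/∂y)·y' = 0. Rearranging,
  dy/dx = -(∂F/∂x)/(∂F/∂y) = -(1/y + 2y/x^2)/(-x/y^2 - 2/x)
        = -((x^2 + 2y^2)/(x^2y))/(-(x^2 + 2y^2)/(xy^2)) = y/x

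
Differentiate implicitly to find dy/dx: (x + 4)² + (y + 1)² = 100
Differentiate both sides with respect to x, treating y as y(x). By the chain rule, any term containing y contributes a factor of y' = dy/dx when we differentiate it.

Move every term to one side and write the relation as F(x, y) = 0. Term by term,
  d/dx[(x + 4)^2] = 2x + 8
  d/dx[(y + 1)^2] = 2·y'(y + 1)
  d/dx[-100] = 0

The pieces without y' make up ∂F/∂x and the coefficient of y' is ∂F/∂y:
  ∂F/∂x = 2x + 8,
  ∂F/∂y = 2y + 2.

Since d/dx[F] = ∂F/∂x + (∂F/∂y)·y' = 0, solve for y':
  (∂F/∂y)·y' = -∂F/∂x
  dy/dx = -(∂F/∂x)/(∂F/∂y) = -(2x + 8)/(2y + 2) = (-x - 4)/(y + 1)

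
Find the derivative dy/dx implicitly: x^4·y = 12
Take d/dx of both sides. Since y is implicitly a function of x, the chain rule attaches a y' = dy/dx factor whenever we differentiate through y.

Set F(x, y) = (left side) − (right side), so the curve is F = 0. Differentiating each term of F:
  d/dx[x^4y] = x^4·y' + 4x^3y
  d/dx[-12] = 0

Collecting, the y'-free part is the partial derivative in x and the y' coefficient is the partial derivative in y:
  ∂F/∂x = 4x^3y
  ∂F/∂y = x^4

so d/dx[F(x, y(x))] = ∂F/∂x + (∂F/∂y)·y' = 0. Rearranging,
  dy/dx = -(∂F/∂x)/(∂F/∂y) = -(4x^3y)/(x^4) = -4y/x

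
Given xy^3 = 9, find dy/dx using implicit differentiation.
Differentiate the relation implicitly: treat y = y(x) and apply the chain rule, so every y-derivative picks up a y' = dy/dx factor.

With everything moved to the left-hand side, differentiate term by term:
  d/dx[xy^3] = 3xy^2·y' + y^3
  d/dx[-9] = 0

Separating the contributions that come from x directly and those that come through y:
  without y':      y^3
  multiplying y':  3xy^2

so (y^3) + (3xy^2)·y' = 0, and therefore
  dy/dx = -(y^3)/(3xy^2) = -y/(3x)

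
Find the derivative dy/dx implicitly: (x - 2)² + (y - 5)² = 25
Apply d/dx to both sides, remembering that y depends on x. Each occurrence of y therefore brings in a y' = dy/dx via the chain rule.

With F(x, y) equal to the left-hand side minus the right, differentiate F term by term:
  d/dx[(x - 2)^2] = 2x - 4
  d/dx[(y - 5)^2] = 2·y'(y - 5)
  d/dx[-25] = 0
Adding these up, d/dx[F] = 0 becomes
  (2x - 4) + (2y - 10)·y' = 0,
so isolating y',
  dy/dx = -(2x - 4)/(2y - 10) = (2 - x)/(y - 5)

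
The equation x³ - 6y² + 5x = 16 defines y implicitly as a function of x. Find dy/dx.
Differentiate the relation implicitly: treat y = y(x) and apply the chain rule, so every y-derivative picks up a y' = dy/dx factor.

With everything moved to the left-hand side, differentiate term by term:
  d/dx[x^3] = 3x^2
  d/dx[5x] = 5
  d/dx[-6y^2] = -12y·y'
  d/dx[-16] = 0

Separating the contributions that come from x directly and those that come through y:
  without y':      3x^2 + 5
  multiplying y':  -12y

so (3x^2 + 5) + (-12y)·y' = 0, and therefore
  dy/dx = -(3x^2 + 5)/(-12y) = (3x^2 + 5)/(12y)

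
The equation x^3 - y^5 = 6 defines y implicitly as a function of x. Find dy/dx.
Take d/dx of both sides. Since y is implicitly a function of x, the chain rule attaches a y' = dy/dx factor whenever we differentiate through y.

Set F(x, y) = (left side) − (right side), so the curve is F = 0. Differentiating each term of F:
  d/dx[x^3] = 3x^2
  d/dx[-y^5] = -5y^4·y'
  d/dx[-6] = 0

Collecting, the y'-free part is the partial derivative in x and the y' coefficient is the partial derivative in y:
  ∂F/∂x = 3x^2
  ∂F/∂y = -5y^4

so d/dx[F(x, y(x))] = ∂F/∂x + (∂F/∂y)·y' = 0. Rearranging,
  dy/dx = -(∂F/∂x)/(∂F/∂y) = -(3x^2)/(-5y^4) = 3x^2/(5y^4)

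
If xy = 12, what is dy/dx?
Differentiate both sides with respect to x, treating y as y(x). By the chain rule, any term containing y contributes a factor of y' = dy/dx when we differentiate it.

Move every term to one side and write the relation as F(x, y) = 0. Term by term,
  d/dx[xy] = x·y' + y
  d/dx[-12] = 0

The pieces without y' make up ∂F/∂x and the coefficient of y' is ∂F/∂y:
  ∂F/∂x = y,
  ∂F/∂y = x.

Since d/dx[F] = ∂F/∂x + (∂F/∂y)·y' = 0, solve for y':
  (∂F/∂y)·y' = -∂F/∂x
  dy/dx = -(∂F/∂x)/(∂F/∂y) = -(y)/(x) = -y/x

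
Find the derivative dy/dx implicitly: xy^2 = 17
Take d/dx of both sides. Since y is implicitly a function of x, the chain rule attaches a y' = dy/dx factor whenever we differentiate through y.

Set F(x, y) = (left side) − (right side), so the curve is F = 0. Differentiating each term of F:
  d/dx[xy^2] = 2xy·y' + y^2
  d/dx[-17] = 0

Collecting, the y'-free part is the partial derivative in x and the y' coefficient is the partial derivative in y:
  ∂F/∂x = y^2
  ∂F/∂y = 2xy

so d/dx[F(x, y(x))] = ∂F/∂x + (∂F/∂y)·y' = 0. Rearranging,
  dy/dx = -(∂F/∂x)/(∂F/∂y) = -(y^2)/(2xy) = -y/(2x)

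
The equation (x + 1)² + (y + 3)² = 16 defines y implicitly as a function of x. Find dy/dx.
Take d/dx of both sides. Since y is implicitly a function of x, the chain rule attaches a y' = dy/dx factor whenever we differentiate through y.

Set F(x, y) = (left side) − (right side), so the curve is F = 0. Differentiating each term of F:
  d/dx[(x + 1)^2] = 2x + 2
  d/dx[(y + 3)^2] = 2·y'(y + 3)
  d/dx[-16] = 0

Collecting, the y'-free part is the partial derivative in x and the y' coefficient is the partial derivative in y:
  ∂F/∂x = 2x + 2
  ∂F/∂y = 2y + 6

so d/dx[F(x, y(x))] = ∂F/∂x + (∂F/∂y)·y' = 0. Rearranging,
  dy/dx = -(∂F/∂x)/(∂F/∂y) = -(2x + 2)/(2y + 6) = (-x - 1)/(y + 3)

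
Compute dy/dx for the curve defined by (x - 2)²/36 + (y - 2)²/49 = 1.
Differentiate both sides with respect to x, treating y as y(x). By the chain rule, any term containing y contributes a factor of y' = dy/dx when we differentiate it.

Move every term to one side and write the relation as F(x, y) = 0. Term by term,
  d/dx[(x - 2)^2/36] = x/18 - 1/9
  d/dx[(y - 2)^2/49] = 2·y'(y - 2)/49
  d/dx[-1] = 0

The pieces without y' make up ∂F/∂x and the coefficient of y' is ∂F/∂y:
  ∂F/∂x = x/18 - 1/9,
  ∂F/∂y = 2y/49 - 4/49.

Since d/dx[F] = ∂F/∂x + (∂F/∂y)·y' = 0, solve for y':
  (∂F/∂y)·y' = -∂F/∂x
  dy/dx = -(∂F/∂x)/(∂F/∂y) = -(x/18 - 1/9)/(2y/49 - 4/49)
        = -((x - 2)/18)/(2(y - 2)/49) = 49(2 - x)/(36(y - 2))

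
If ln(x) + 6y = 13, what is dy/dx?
Take d/dx of both sides. Since y is implicitly a function of x, the chain rule attaches a y' = dy/dx factor whenever we differentiate through y.

Set F(x, y) = (left side) − (right side), so the curve is F = 0. Differentiating each term of F:
  d/dx[6y] = 6·y'
  d/dx[ln(x)] = 1/x
  d/dx[-13] = 0

Collecting, the y'-free part is the partial derivative in x and the y' coefficient is the partial derivative in y:
  ∂F/∂x = 1/x
  ∂F/∂y = 6

so d/dx[F(x, y(x))] = ∂F/∂x + (∂F/∂y)·y' = 0. Rearranging,
  dy/dx = -(∂F/∂x)/(∂F/∂y) = -(1/x)/(6) = -1/(6x)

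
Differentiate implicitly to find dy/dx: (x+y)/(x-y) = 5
Take d/dx of both sides. Since y is implicitly a function of x, the chain rule attaches a y' = dy/dx factor whenever we differentiate through y.

Set F(x, y) = (left side) − (right side), so the curve is F = 0. Differentiating each term of F:
  d/dx[(x + y)/(x - y)] = (y' + 1)/(x - y) + (x + y)(y' - 1)/(x - y)^2
  d/dx[-5] = 0

Collecting, the y'-free part is the partial derivative in x and the y' coefficient is the partial derivative in y:
  ∂F/∂x = 1/(x - y) - (x + y)/(x - y)^2
  ∂F/∂y = 1/(x - y) + (x + y)/(x - y)^2

so d/dx[F(x, y(x))] = ∂F/∂x + (∂F/∂y)·y' = 0. Rearranging,
  dy/dx = -(∂F/∂x)/(∂F/∂y) = -(1/(x - y) - (x + y)/(x - y)^2)/(1/(x - y) + (x + y)/(x - y)^2)
        = -(-2y/(x - y)^2)/(2x/(x - y)^2) = y/x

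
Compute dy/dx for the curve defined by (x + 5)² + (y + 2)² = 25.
Differentiate both sides with respect to x, treating y as y(x). By the chain rule, any term containing y contributes a factor of y' = dy/dx when we differentiate it.

Move every term to one side and write the relation as F(x, y) = 0. Term by term,
  d/dx[(x + 5)^2] = 2x + 10
  d/dx[(y + 2)^2] = 2·y'(y + 2)
  d/dx[-25] = 0

The pieces without y' make up ∂F/∂x and the coefficient of y' is ∂F/∂y:
  ∂F/∂x = 2x + 10,
  ∂F/∂y = 2y + 4.

Since d/dx[F] = ∂F/∂x + (∂F/∂y)·y' = 0, solve for y':
  (∂F/∂y)·y' = -∂F/∂x
  dy/dx = -(∂F/∂x)/(∂F/∂y) = -(2x + 10)/(2y + 4) = (-x - 5)/(y + 2)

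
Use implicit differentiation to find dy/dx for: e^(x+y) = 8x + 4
Differentiate both sides with respect to x, treating y as y(x). By the chain rule, any term containing y contributes a factor of y' = dy/dx when we differentiate it.

Move every term to one side and write the relation as F(x, y) = 0. Term by term,
  d/dx[-8x] = -8
  d/dx[e^(x + y)] = (y' + 1)·e^(x + y)
  d/dx[-4] = 0

The pieces without y' make up ∂F/∂x and the coefficient of y' is ∂F/∂y:
  ∂F/∂x = e^(x + y) - 8,
  ∂F/∂y = e^(x + y).

Since d/dx[F] = ∂F/∂x + (∂F/∂y)·y' = 0, solve for y':
  (∂F/∂y)·y' = -∂F/∂x
  dy/dx = -(∂F/∂x)/(∂F/∂y) = -(e^(x + y) - 8)/(e^(x + y)) = 8e^(-x - y) - 1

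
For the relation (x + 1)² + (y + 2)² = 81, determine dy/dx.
Take d/dx of both sides. Since y is implicitly a function of x, the chain rule attaches a y' = dy/dx factor whenever we differentiate through y.

Set F(x, y) = (left side) − (right side), so the curve is F = 0. Differentiating each term of F:
  d/dx[(x + 1)^2] = 2x + 2
  d/dx[(y + 2)^2] = 2·y'(y + 2)
  d/dx[-81] = 0

Collecting, the y'-free part is the partial derivative in x and the y' coefficient is the partial derivative in y:
  ∂F/∂x = 2x + 2
  ∂F/∂y = 2y + 4

so d/dx[F(x, y(x))] = ∂F/∂x + (∂F/∂y)·y' = 0. Rearranging,
  dy/dx = -(∂F/∂x)/(∂F/∂y) = -(2x + 2)/(2y + 4) = (-x - 1)/(y + 2)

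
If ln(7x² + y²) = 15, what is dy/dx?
Differentiate the relation implicitly: treat y = y(x) and apply the chain rule, so every y-derivative picks up a y' = dy/dx factor.

With everything moved to the left-hand side, differentiate term by term:
  d/dx[ln(7x^2 + y^2)] = (14x + 2y·y')/(7x^2 + y^2)
  d/dx[-15] = 0

Separating the contributions that come from x directly and those that come through y:
  without y':      14x/(7x^2 + y^2)
  multiplying y':  2y/(7x^2 + y^2)

so (14x/(7x^2 + y^2)) + (2y/(7x^2 + y^2))·y' = 0, and therefore
  dy/dx = -(14x/(7x^2 + y^2))/(2y/(7x^2 + y^2)) = -7x/y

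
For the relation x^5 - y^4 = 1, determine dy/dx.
Take d/dx of both sides. Since y is implicitly a function of x, the chain rule attaches a y' = dy/dx factor whenever we differentiate through y.

Set F(x, y) = (left side) − (right side), so the curve is F = 0. Differentiating each term of F:
  d/dx[x^5] = 5x^4
  d/dx[-y^4] = -4y^3·y'
  d/dx[-1] = 0

Collecting, the y'-free part is the partial derivative in x and the y' coefficient is the partial derivative in y:
  ∂F/∂x = 5x^4
  ∂F/∂y = -4y^3

so d/dx[F(x, y(x))] = ∂F/∂x + (∂F/∂y)·y' = 0. Rearranging,
  dy/dx = -(∂F/∂x)/(∂F/∂y) = -(5x^4)/(-4y^3) = 5x^4/(4y^3)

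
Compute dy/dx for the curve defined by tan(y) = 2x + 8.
Take d/dx of both sides. Since y is implicitly a function of x, the chain rule attaches a y' = dy/dx factor whenever we differentiate through y.

Set F(x, y) = (left side) − (right side), so the curve is F = 0. Differentiating each term of F:
  d/dx[-2x] = -2
  d/dx[tan(y)] = y'(tan(y)^2 + 1)
  d/dx[-8] = 0

Collecting, the y'-free part is the partial derivative in x and the y' coefficient is the partial derivative in y:
  ∂F/∂x = -2
  ∂F/∂y = tan(y)^2 + 1

so d/dx[F(x, y(x))] = ∂F/∂x + (∂F/∂y)·y' = 0. Rearranging,
  dy/dx = -(∂F/∂x)/(∂F/∂y) = -(-2)/(tan(y)^2 + 1) = 2cos(y)^2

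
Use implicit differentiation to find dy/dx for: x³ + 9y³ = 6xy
Differentiate both sides with respect to x, treating y as y(x). By the chain rule, any term containing y contributes a factor of y' = dy/dx when we differentiate it.

Move every term to one side and write the relation as F(x, y) = 0. Term by term,
  d/dx[x^3] = 3x^2
  d/dx[-6xy] = -6x·y' - 6y
  d/dx[9y^3] = 27y^2·y'

The pieces without y' make up ∂F/∂x and the coefficient of y' is ∂F/∂y:
  ∂F/∂x = 3x^2 - 6y,
  ∂F/∂y = -6x + 27y^2.

Since d/dx[F] = ∂F/∂x + (∂F/∂y)·y' = 0, solve for y':
  (∂F/∂y)·y' = -∂F/∂x
  dy/dx = -(∂F/∂x)/(∂F/∂y) = -(3x^2 - 6y)/(-6x + 27y^2) = (x^2 - 2y)/(2x - 9y^2)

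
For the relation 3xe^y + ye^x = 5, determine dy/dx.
Apply d/dx to both sides, remembering that y depends on x. Each occurrence of y therefore brings in a y' = dy/dx via the chain rule.

With F(x, y) equal to the left-hand side minus the right, differentiate F term by term:
  d/dx[3x·e^(y)] = 3x·y'·e^(y) + 3e^(y)
  d/dx[y·e^(x)] = y·e^(x) + y'·e^(x)
  d/dx[-5] = 0
Adding these up, d/dx[F] = 0 becomes
  (y·e^(x) + 3e^(y)) + (3x·e^(y) + e^(x))·y' = 0,
so isolating y',
  dy/dx = -(y·e^(x) + 3e^(y))/(3x·e^(y) + e^(x)) = (-y·e^(x) - 3e^(y))/(3x·e^(y) + e^(x))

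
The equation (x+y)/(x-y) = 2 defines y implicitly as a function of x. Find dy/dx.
Differentiate both sides with respect to x, treating y as y(x). By the chain rule, any term containing y contributes a factor of y' = dy/dx when we differentiate it.

Move every term to one side and write the relation as F(x, y) = 0. Term by term,
  d/dx[(x + y)/(x - y)] = (y' + 1)/(x - y) + (x + y)(y' - 1)/(x - y)^2
  d/dx[-2] = 0

The pieces without y' make up ∂F/∂x and the coefficient of y' is ∂F/∂y:
  ∂F/∂x = 1/(x - y) - (x + y)/(x - y)^2,
  ∂F/∂y = 1/(x - y) + (x + y)/(x - y)^2.

Since d/dx[F] = ∂F/∂x + (∂F/∂y)·y' = 0, solve for y':
  (∂F/∂y)·y' = -∂F/∂x
  dy/dx = -(∂F/∂x)/(∂F/∂y) = -(1/(x - y) - (x + y)/(x - y)^2)/(1/(x - y) + (x + y)/(x - y)^2)
        = -(-2y/(x - y)^2)/(2x/(x - y)^2) = y/x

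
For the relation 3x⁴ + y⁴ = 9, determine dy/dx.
Apply d/dx to both sides, remembering that y depends on x. Each occurrence of y therefore brings in a y' = dy/dx via the chain rule.

With F(x, y) equal to the left-hand side minus the right, differentiate F term by term:
  d/dx[3x^4] = 12x^3
  d/dx[y^4] = 4y^3·y'
  d/dx[-9] = 0
Adding these up, d/dx[F] = 0 becomes
  (12x^3) + (4y^3)·y' = 0,
so isolating y',
  dy/dx = -(12x^3)/(4y^3) = -3x^3/y^3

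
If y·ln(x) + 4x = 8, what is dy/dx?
Differentiate the relation implicitly: treat y = y(x) and apply the chain rule, so every y-derivative picks up a y' = dy/dx factor.

With everything moved to the left-hand side, differentiate term by term:
  d/dx[4x] = 4
  d/dx[y·ln(x)] = y'·ln(x) + y/x
  d/dx[-8] = 0

Separating the contributions that come from x directly and those that come through y:
  without y':      4 + y/x
  multiplying y':  ln(x)

so (4 + y/x) + (ln(x))·y' = 0, and therefore
  dy/dx = -(4 + y/x)/(ln(x))
        = -((4x + y)/x)/(ln(x)) = (-4x - y)/(x·ln(x))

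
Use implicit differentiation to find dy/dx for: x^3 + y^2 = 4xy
Apply d/dx to both sides, remembering that y depends on x. Each occurrence of y therefore brings in a y' = dy/dx via the chain rule.

With F(x, y) equal to the left-hand side minus the right, differentiate F term by term:
  d/dx[x^3] = 3x^2
  d/dx[-4xy] = -4x·y' - 4y
  d/dx[y^2] = 2y·y'
Adding these up, d/dx[F] = 0 becomes
  (3x^2 - 4y) + (-4x + 2y)·y' = 0,
so isolating y',
  dy/dx = -(3x^2 - 4y)/(-4x + 2y) = (3x^2 - 4y)/(2(2x - y))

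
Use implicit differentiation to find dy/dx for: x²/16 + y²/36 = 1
Differentiate both sides with respect to x, treating y as y(x). By the chain rule, any term containing y contributes a factor of y' = dy/dx when we differentiate it.

Move every term to one side and write the relation as F(x, y) = 0. Term by term,
  d/dx[x^2/16] = x/8
  d/dx[y^2/36] = y·y'/18
  d/dx[-1] = 0

The pieces without y' make up ∂F/∂x and the coefficient of y' is ∂F/∂y:
  ∂F/∂x = x/8,
  ∂F/∂y = y/18.

Since d/dx[F] = ∂F/∂x + (∂F/∂y)·y' = 0, solve for y':
  (∂F/∂y)·y' = -∂F/∂x
  dy/dx = -(∂F/∂x)/(∂F/∂y) = -(x/8)/(y/18) = -9x/(4y)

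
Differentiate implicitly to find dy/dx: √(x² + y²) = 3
Apply d/dx to both sides, remembering that y depends on x. Each occurrence of y therefore brings in a y' = dy/dx via the chain rule.

With F(x, y) equal to the left-hand side minus the right, differentiate F term by term:
  d/dx[√(x^2 + y^2)] = (x + y·y')/√(x^2 + y^2)
  d/dx[-3] = 0
Adding these up, d/dx[F] = 0 becomes
  (x/√(x^2 + y^2)) + (y/√(x^2 + y^2))·y' = 0,
so isolating y',
  dy/dx = -(x/√(x^2 + y^2))/(y/√(x^2 + y^2)) = -x/y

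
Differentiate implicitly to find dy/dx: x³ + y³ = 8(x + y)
Differentiate both sides with respect to x, treating y as y(x). By the chain rule, any term containing y contributes a factor of y' = dy/dx when we differentiate it.

Move every term to one side and write the relation as F(x, y) = 0. Term by term,
  d/dx[x^3] = 3x^2
  d/dx[-8x] = -8
  d/dx[y^3] = 3y^2·y'
  d/dx[-8y] = -8·y'

The pieces without y' make up ∂F/∂x and the coefficient of y' is ∂F/∂y:
  ∂F/∂x = 3x^2 - 8,
  ∂F/∂y = 3y^2 - 8.

Since d/dx[F] = ∂F/∂x + (∂F/∂y)·y' = 0, solve for y':
  (∂F/∂y)·y' = -∂F/∂x
  dy/dx = -(∂F/∂x)/(∂F/∂y) = -(3x^2 - 8)/(3y^2 - 8) = (8 - 3x^2)/(3y^2 - 8)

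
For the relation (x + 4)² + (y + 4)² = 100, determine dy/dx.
Differentiate both sides with respect to x, treating y as y(x). By the chain rule, any term containing y contributes a factor of y' = dy/dx when we differentiate it.

Move every term to one side and write the relation as F(x, y) = 0. Term by term,
  d/dx[(x + 4)^2] = 2x + 8
  d/dx[(y + 4)^2] = 2·y'(y + 4)
  d/dx[-100] = 0

The pieces without y' make up ∂F/∂x and the coefficient of y' is ∂F/∂y:
  ∂F/∂x = 2x + 8,
  ∂F/∂y = 2y + 8.

Since d/dx[F] = ∂F/∂x + (∂F/∂y)·y' = 0, solve for y':
  (∂F/∂y)·y' = -∂F/∂x
  dy/dx = -(∂F/∂x)/(∂F/∂y) = -(2x + 8)/(2y + 8) = (-x - 4)/(y + 4)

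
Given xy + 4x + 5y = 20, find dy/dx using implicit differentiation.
Apply d/dx to both sides, remembering that y depends on x. Each occurrence of y therefore brings in a y' = dy/dx via the chain rule.

With F(x, y) equal to the left-hand side minus the right, differentiate F term by term:
  d/dx[xy] = x·y' + y
  d/dx[4x] = 4
  d/dx[5y] = 5·y'
  d/dx[-20] = 0
Adding these up, d/dx[F] = 0 becomes
  (y + 4) + (x + 5)·y' = 0,
so isolating y',
  dy/dx = -(y + 4)/(x + 5) = (-y - 4)/(x + 5)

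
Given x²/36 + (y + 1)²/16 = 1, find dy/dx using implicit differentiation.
Differentiate both sides with respect to x, treating y as y(x). By the chain rule, any term containing y contributes a factor of y' = dy/dx when we differentiate it.

Move every term to one side and write the relation as F(x, y) = 0. Term by term,
  d/dx[x^2/36] = x/18
  d/dx[(y + 1)^2/16] = y'(y + 1)/8
  d/dx[-1] = 0

The pieces without y' make up ∂F/∂x and the coefficient of y' is ∂F/∂y:
  ∂F/∂x = x/18,
  ∂F/∂y = y/8 + 1/8.

Since d/dx[F] = ∂F/∂x + (∂F/∂y)·y' = 0, solve for y':
  (∂F/∂y)·y' = -∂F/∂x
  dy/dx = -(∂F/∂x)/(∂F/∂y) = -(x/18)/(y/8 + 1/8)
        = -(x/18)/((y + 1)/8) = -4x/(9y + 9)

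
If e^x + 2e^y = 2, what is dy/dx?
Take d/dx of both sides. Since y is implicitly a function of x, the chain rule attaches a y' = dy/dx factor whenever we differentiate through y.

Set F(x, y) = (left side) − (right side), so the curve is F = 0. Differentiating each term of F:
  d/dx[e^(x)] = e^(x)
  d/dx[2e^(y)] = 2·y'·e^(y)
  d/dx[-2] = 0

Collecting, the y'-free part is the partial derivative in x and the y' coefficient is the partial derivative in y:
  ∂F/∂x = e^(x)
  ∂F/∂y = 2e^(y)

so d/dx[F(x, y(x))] = ∂F/∂x + (∂F/∂y)·y' = 0. Rearranging,
  dy/dx = -(∂F/∂x)/(∂F/∂y) = -(e^(x))/(2e^(y)) = -e^(x - y)/2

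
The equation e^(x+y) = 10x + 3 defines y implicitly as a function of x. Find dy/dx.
Apply d/dx to both sides, remembering that y depends on x. Each occurrence of y therefore brings in a y' = dy/dx via the chain rule.

With F(x, y) equal to the left-hand side minus the right, differentiate F term by term:
  d/dx[-10x] = -10
  d/dx[e^(x + y)] = (y' + 1)·e^(x + y)
  d/dx[-3] = 0
Adding these up, d/dx[F] = 0 becomes
  (e^(x + y) - 10) + (e^(x + y))·y' = 0,
so isolating y',
  dy/dx = -(e^(x + y) - 10)/(e^(x + y)) = 10e^(-x - y) - 1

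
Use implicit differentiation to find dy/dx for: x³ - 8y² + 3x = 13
Apply d/dx to both sides, remembering that y depends on x. Each occurrence of y therefore brings in a y' = dy/dx via the chain rule.

With F(x, y) equal to the left-hand side minus the right, differentiate F term by term:
  d/dx[x^3] = 3x^2
  d/dx[3x] = 3
  d/dx[-8y^2] = -16y·y'
  d/dx[-13] = 0
Adding these up, d/dx[F] = 0 becomes
  (3x^2 + 3) + (-16y)·y' = 0,
so isolating y',
  dy/dx = -(3x^2 + 3)/(-16y) = 3(x^2 + 1)/(16y)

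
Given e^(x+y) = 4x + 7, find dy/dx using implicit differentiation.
Apply d/dx to both sides, remembering that y depends on x. Each occurrence of y therefore brings in a y' = dy/dx via the chain rule.

With F(x, y) equal to the left-hand side minus the right, differentiate F term by term:
  d/dx[-4x] = -4
  d/dx[e^(x + y)] = (y' + 1)·e^(x + y)
  d/dx[-7] = 0
Adding these up, d/dx[F] = 0 becomes
  (e^(x + y) - 4) + (e^(x + y))·y' = 0,
so isolating y',
  dy/dx = -(e^(x + y) - 4)/(e^(x + y)) = 4e^(-x - y) - 1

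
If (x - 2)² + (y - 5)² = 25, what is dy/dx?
Take d/dx of both sides. Since y is implicitly a function of x, the chain rule attaches a y' = dy/dx factor whenever we differentiate through y.

Set F(x, y) = (left side) − (right side), so the curve is F = 0. Differentiating each term of F:
  d/dx[(x - 2)^2] = 2x - 4
  d/dx[(y - 5)^2] = 2·y'(y - 5)
  d/dx[-25] = 0

Collecting, the y'-free part is the partial derivative in x and the y' coefficient is the partial derivative in y:
  ∂F/∂x = 2x - 4
  ∂F/∂y = 2y - 10

so d/dx[F(x, y(x))] = ∂F/∂x + (∂F/∂y)·y' = 0. Rearranging,
  dy/dx = -(∂F/∂x)/(∂F/∂y) = -(2x - 4)/(2y - 10) = (2 - x)/(y - 5)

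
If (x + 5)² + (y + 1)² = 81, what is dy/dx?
Apply d/dx to both sides, remembering that y depends on x. Each occurrence of y therefore brings in a y' = dy/dx via the chain rule.

With F(x, y) equal to the left-hand side minus the right, differentiate F term by term:
  d/dx[(x + 5)^2] = 2x + 10
  d/dx[(y + 1)^2] = 2·y'(y + 1)
  d/dx[-81] = 0
Adding these up, d/dx[F] = 0 becomes
  (2x + 10) + (2y + 2)·y' = 0,
so isolating y',
  dy/dx = -(2x + 10)/(2y + 2) = (-x - 5)/(y + 1)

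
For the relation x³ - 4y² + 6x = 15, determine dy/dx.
Apply d/dx to both sides, remembering that y depends on x. Each occurrence of y therefore brings in a y' = dy/dx via the chain rule.

With F(x, y) equal to the left-hand side minus the right, differentiate F term by term:
  d/dx[x^3] = 3x^2
  d/dx[6x] = 6
  d/dx[-4y^2] = -8y·y'
  d/dx[-15] = 0
Adding these up, d/dx[F] = 0 becomes
  (3x^2 + 6) + (-8y)·y' = 0,
so isolating y',
  dy/dx = -(3x^2 + 6)/(-8y) = 3(x^2 + 2)/(8y)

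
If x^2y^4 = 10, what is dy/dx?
Apply d/dx to both sides, remembering that y depends on x. Each occurrence of y therefore brings in a y' = dy/dx via the chain rule.

With F(x, y) equal to the left-hand side minus the right, differentiate F term by term:
  d/dx[x^2y^4] = 4x^2y^3·y' + 2xy^4
  d/dx[-10] = 0
Adding these up, d/dx[F] = 0 becomes
  (2xy^4) + (4x^2y^3)·y' = 0,
so isolating y',
  dy/dx = -(2xy^4)/(4x^2y^3) = -y/(2x)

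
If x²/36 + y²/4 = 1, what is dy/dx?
Differentiate both sides with respect to x, treating y as y(x). By the chain rule, any term containing y contributes a factor of y' = dy/dx when we differentiate it.

Move every term to one side and write the relation as F(x, y) = 0. Term by term,
  d/dx[x^2/36] = x/18
  d/dx[y^2/4] = y·y'/2
  d/dx[-1] = 0

The pieces without y' make up ∂F/∂x and the coefficient of y' is ∂F/∂y:
  ∂F/∂x = x/18,
  ∂F/∂y = y/2.

Since d/dx[F] = ∂F/∂x + (∂F/∂y)·y' = 0, solve for y':
  (∂F/∂y)·y' = -∂F/∂x
  dy/dx = -(∂F/∂x)/(∂F/∂y) = -(x/18)/(y/2) = -x/(9y)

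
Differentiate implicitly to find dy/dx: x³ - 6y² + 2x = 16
Differentiate the relation implicitly: treat y = y(x) and apply the chain rule, so every y-derivative picks up a y' = dy/dx factor.

With everything moved to the left-hand side, differentiate term by term:
  d/dx[x^3] = 3x^2
  d/dx[2x] = 2
  d/dx[-6y^2] = -12y·y'
  d/dx[-16] = 0

Separating the contributions that come from x directly and those that come through y:
  without y':      3x^2 + 2
  multiplying y':  -12y

so (3x^2 + 2) + (-12y)·y' = 0, and therefore
  dy/dx = -(3x^2 + 2)/(-12y) = (3x^2 + 2)/(12y)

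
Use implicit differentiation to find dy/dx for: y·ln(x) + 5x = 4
Differentiate the relation implicitly: treat y = y(x) and apply the chain rule, so every y-derivative picks up a y' = dy/dx factor.

With everything moved to the left-hand side, differentiate term by term:
  d/dx[5x] = 5
  d/dx[y·ln(x)] = y'·ln(x) + y/x
  d/dx[-4] = 0

Separating the contributions that come from x directly and those that come through y:
  without y':      5 + y/x
  multiplying y':  ln(x)

so (5 + y/x) + (ln(x))·y' = 0, and therefore
  dy/dx = -(5 + y/x)/(ln(x))
        = -((5x + y)/x)/(ln(x)) = (-5x - y)/(x·ln(x))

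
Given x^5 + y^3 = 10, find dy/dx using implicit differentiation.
Differentiate the relation implicitly: treat y = y(x) and apply the chain rule, so every y-derivative picks up a y' = dy/dx factor.

With everything moved to the left-hand side, differentiate term by term:
  d/dx[x^5] = 5x^4
  d/dx[y^3] = 3y^2·y'
  d/dx[-10] = 0

Separating the contributions that come from x directly and those that come through y:
  without y':      5x^4
  multiplying y':  3y^2

so (5x^4) + (3y^2)·y' = 0, and therefore
  dy/dx = -(5x^4)/(3y^2) = -5x^4/(3y^2)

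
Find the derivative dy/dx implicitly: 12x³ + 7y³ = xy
Differentiate the relation implicitly: treat y = y(x) and apply the chain rule, so every y-derivative picks up a y' = dy/dx factor.

With everything moved to the left-hand side, differentiate term by term:
  d/dx[12x^3] = 36x^2
  d/dx[-xy] = -x·y' - y
  d/dx[7y^3] = 21y^2·y'

Separating the contributions that come from x directly and those that come through y:
  without y':      36x^2 - y
  multiplying y':  -x + 21y^2

so (36x^2 - y) + (-x + 21y^2)·y' = 0, and therefore
  dy/dx = -(36x^2 - y)/(-x + 21y^2) = (36x^2 - y)/(x - 21y^2)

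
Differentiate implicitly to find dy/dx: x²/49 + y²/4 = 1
Differentiate both sides with respect to x, treating y as y(x). By the chain rule, any term containing y contributes a factor of y' = dy/dx when we differentiate it.

Move every term to one side and write the relation as F(x, y) = 0. Term by term,
  d/dx[x^2/49] = 2x/49
  d/dx[y^2/4] = y·y'/2
  d/dx[-1] = 0

The pieces without y' make up ∂F/∂x and the coefficient of y' is ∂F/∂y:
  ∂F/∂x = 2x/49,
  ∂F/∂y = y/2.

Since d/dx[F] = ∂F/∂x + (∂F/∂y)·y' = 0, solve for y':
  (∂F/∂y)·y' = -∂F/∂x
  dy/dx = -(∂F/∂x)/(∂F/∂y) = -(2x/49)/(y/2) = -4x/(49y)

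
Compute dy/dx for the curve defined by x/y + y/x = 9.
Differentiate both sides with respect to x, treating y as y(x). By the chain rule, any term containing y contributes a factor of y' = dy/dx when we differentiate it.

Move every term to one side and write the relation as F(x, y) = 0. Term by term,
  d/dx[x/y] = -x·y'/y^2 + 1/y
  d/dx[y/x] = y'/x - y/x^2
  d/dx[-9] = 0

The pieces without y' make up ∂F/∂x and the coefficient of y' is ∂F/∂y:
  ∂F/∂x = 1/y - y/x^2,
  ∂F/∂y = -x/y^2 + 1/x.

Since d/dx[F] = ∂F/∂x + (∂F/∂y)·y' = 0, solve for y':
  (∂F/∂y)·y' = -∂F/∂x
  dy/dx = -(∂F/∂x)/(∂F/∂y) = -(1/y - y/x^2)/(-x/y^2 + 1/x)
        = -((x - y)(x + y)/(x^2y))/(-(x - y)(x + y)/(xy^2)) = y/x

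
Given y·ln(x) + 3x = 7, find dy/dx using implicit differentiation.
Differentiate the relation implicitly: treat y = y(x) and apply the chain rule, so every y-derivative picks up a y' = dy/dx factor.

With everything moved to the left-hand side, differentiate term by term:
  d/dx[3x] = 3
  d/dx[y·ln(x)] = y'·ln(x) + y/x
  d/dx[-7] = 0

Separating the contributions that come from x directly and those that come through y:
  without y':      3 + y/x
  multiplying y':  ln(x)

so (3 + y/x) + (ln(x))·y' = 0, and therefore
  dy/dx = -(3 + y/x)/(ln(x))
        = -((3x + y)/x)/(ln(x)) = (-3x - y)/(x·ln(x))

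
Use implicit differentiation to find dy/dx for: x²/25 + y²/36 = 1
Take d/dx of both sides. Since y is implicitly a function of x, the chain rule attaches a y' = dy/dx factor whenever we differentiate through y.

Set F(x, y) = (left side) − (right side), so the curve is F = 0. Differentiating each term of F:
  d/dx[x^2/25] = 2x/25
  d/dx[y^2/36] = y·y'/18
  d/dx[-1] = 0

Collecting, the y'-free part is the partial derivative in x and the y' coefficient is the partial derivative in y:
  ∂F/∂x = 2x/25
  ∂F/∂y = y/18

so d/dx[F(x, y(x))] = ∂F/∂x + (∂F/∂y)·y' = 0. Rearranging,
  dy/dx = -(∂F/∂x)/(∂F/∂y) = -(2x/25)/(y/18) = -36x/(25y)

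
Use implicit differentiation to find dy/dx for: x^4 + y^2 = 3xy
Apply d/dx to both sides, remembering that y depends on x. Each occurrence of y therefore brings in a y' = dy/dx via the chain rule.

With F(x, y) equal to the left-hand side minus the right, differentiate F term by term:
  d/dx[x^4] = 4x^3
  d/dx[-3xy] = -3x·y' - 3y
  d/dx[y^2] = 2y·y'
Adding these up, d/dx[F] = 0 becomes
  (4x^3 - 3y) + (-3x + 2y)·y' = 0,
so isolating y',
  dy/dx = -(4x^3 - 3y)/(-3x + 2y) = (4x^3 - 3y)/(3x - 2y)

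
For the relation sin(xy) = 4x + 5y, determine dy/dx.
Differentiate both sides with respect to x, treating y as y(x). By the chain rule, any term containing y contributes a factor of y' = dy/dx when we differentiate it.

Move every term to one side and write the relation as F(x, y) = 0. Term by term,
  d/dx[-4x] = -4
  d/dx[-5y] = -5·y'
  d/dx[sin(xy)] = (x·y' + y)·cos(xy)

The pieces without y' make up ∂F/∂x and the coefficient of y' is ∂F/∂y:
  ∂F/∂x = y·cos(xy) - 4,
  ∂F/∂y = x·cos(xy) - 5.

Since d/dx[F] = ∂F/∂x + (∂F/∂y)·y' = 0, solve for y':
  (∂F/∂y)·y' = -∂F/∂x
  dy/dx = -(∂F/∂x)/(∂F/∂y) = -(y·cos(xy) - 4)/(x·cos(xy) - 5) = (-y·cos(xy) + 4)/(x·cos(xy) - 5)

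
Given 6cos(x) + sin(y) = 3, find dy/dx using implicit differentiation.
Differentiate the relation implicitly: treat y = y(x) and apply the chain rule, so every y-derivative picks up a y' = dy/dx factor.

With everything moved to the left-hand side, differentiate term by term:
  d/dx[sin(y)] = y'·cos(y)
  d/dx[6cos(x)] = -6sin(x)
  d/dx[-3] = 0

Separating the contributions that come from x directly and those that come through y:
  without y':      -6sin(x)
  multiplying y':  cos(y)

so (-6sin(x)) + (cos(y))·y' = 0, and therefore
  dy/dx = -(-6sin(x))/(cos(y)) = 6sin(x)/cos(y)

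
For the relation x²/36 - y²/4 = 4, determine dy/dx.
Apply d/dx to both sides, remembering that y depends on x. Each occurrence of y therefore brings in a y' = dy/dx via the chain rule.

With F(x, y) equal to the left-hand side minus the right, differentiate F term by term:
  d/dx[x^2/36] = x/18
  d/dx[-y^2/4] = -y·y'/2
  d/dx[-4] = 0
Adding these up, d/dx[F] = 0 becomes
  (x/18) + (-y/2)·y' = 0,
so isolating y',
  dy/dx = -(x/18)/(-y/2) = x/(9y)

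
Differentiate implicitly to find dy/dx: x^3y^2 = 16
Apply d/dx to both sides, remembering that y depends on x. Each occurrence of y therefore brings in a y' = dy/dx via the chain rule.

With F(x, y) equal to the left-hand side minus the right, differentiate F term by term:
  d/dx[x^3y^2] = 2x^3y·y' + 3x^2y^2
  d/dx[-16] = 0
Adding these up, d/dx[F] = 0 becomes
  (3x^2y^2) + (2x^3y)·y' = 0,
so isolating y',
  dy/dx = -(3x^2y^2)/(2x^3y) = -3y/(2x)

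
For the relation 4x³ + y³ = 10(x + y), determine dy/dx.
Apply d/dx to both sides, remembering that y depends on x. Each occurrence of y therefore brings in a y' = dy/dx via the chain rule.

With F(x, y) equal to the left-hand side minus the right, differentiate F term by term:
  d/dx[4x^3] = 12x^2
  d/dx[-10x] = -10
  d/dx[y^3] = 3y^2·y'
  d/dx[-10y] = -10·y'
Adding these up, d/dx[F] = 0 becomes
  (12x^2 - 10) + (3y^2 - 10)·y' = 0,
so isolating y',
  dy/dx = -(12x^2 - 10)/(3y^2 - 10) = 2(5 - 6x^2)/(3y^2 - 10)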